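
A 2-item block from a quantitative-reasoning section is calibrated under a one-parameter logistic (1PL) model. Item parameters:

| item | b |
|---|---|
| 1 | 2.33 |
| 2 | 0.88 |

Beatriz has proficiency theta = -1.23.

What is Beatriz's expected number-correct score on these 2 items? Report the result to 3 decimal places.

0.136

P(theta) = 1 / (1 + exp(−(theta − b)))
P_1 = 1/(1+e^{3.5600}) = 0.0277
P_2 = 1/(1+e^{2.1100}) = 0.1081
E[score] = 0.0277 + 0.1081 = 0.1358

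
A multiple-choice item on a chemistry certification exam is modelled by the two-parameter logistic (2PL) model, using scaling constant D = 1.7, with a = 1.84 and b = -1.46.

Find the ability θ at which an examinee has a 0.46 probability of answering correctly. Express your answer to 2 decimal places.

P(θ) = 1 / (1 + exp(−D·a(θ − b)))
logit = ln(0.4600/0.5400) = -0.1603
θ = b + logit/(1.7·a) = -1.46 + (-0.1603)/3.1280 = -1.5113

-1.51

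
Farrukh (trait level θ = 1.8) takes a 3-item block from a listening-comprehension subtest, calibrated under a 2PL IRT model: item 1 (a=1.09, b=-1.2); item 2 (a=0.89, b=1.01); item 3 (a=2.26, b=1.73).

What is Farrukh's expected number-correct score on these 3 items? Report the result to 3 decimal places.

2.172

P(θ) = 1 / (1 + exp(−a(θ − b)))
P_1 = 1/(1+e^{-3.2700}) = 0.9634
P_2 = 1/(1+e^{-0.7031}) = 0.6689
P_3 = 1/(1+e^{-0.1582}) = 0.5395
E[score] = 0.9634 + 0.6689 + 0.5395 = 2.1717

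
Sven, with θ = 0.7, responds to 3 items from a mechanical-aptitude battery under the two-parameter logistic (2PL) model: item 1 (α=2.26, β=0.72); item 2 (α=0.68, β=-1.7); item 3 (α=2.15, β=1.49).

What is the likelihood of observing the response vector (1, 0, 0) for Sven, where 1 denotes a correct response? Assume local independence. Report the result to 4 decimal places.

P(θ) = 1 / (1 + exp(−α(θ − β)))
P_1 = 1/(1+e^{0.0452}) = 0.4887
P_2 = 1/(1+e^{-1.6320}) = 0.8364
P_3 = 1/(1+e^{1.6985}) = 0.1547
L = P_1 × (1−P_2) × (1−P_3) = 0.4887 × 0.1636 × 0.8453 = 0.06757

0.0676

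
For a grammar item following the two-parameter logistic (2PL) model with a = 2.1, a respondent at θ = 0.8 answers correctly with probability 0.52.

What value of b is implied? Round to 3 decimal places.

0.762

P(θ) = 1 / (1 + exp(−a(θ − b)))
logit(0.52) = ln(0.52/0.48) = 0.0800
b = θ − logit/(a) = 0.8 − 0.0800/2.1000 = 0.7619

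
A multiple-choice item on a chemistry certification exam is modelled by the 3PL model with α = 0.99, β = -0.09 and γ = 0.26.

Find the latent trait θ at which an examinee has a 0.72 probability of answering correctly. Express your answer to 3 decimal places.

P(θ) = γ + (1 − γ) · 1 / (1 + exp(−α(θ − β)))
Remove guessing floor: (0.72 − 0.26)/(1 − 0.26) = 0.6216
logit = ln(0.6216/0.3784) = 0.4964
θ = β + logit/(α) = -0.09 + 0.4964/0.9900 = 0.4115

0.411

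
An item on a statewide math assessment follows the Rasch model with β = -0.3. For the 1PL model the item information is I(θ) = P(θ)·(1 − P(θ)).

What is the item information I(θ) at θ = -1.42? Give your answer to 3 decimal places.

P = 1/(1+e^{1.1200}) = 0.2460
P(1−P) = 0.2460 × 0.7540 = 0.1855
I = P(1−P) = 0.18549

0.185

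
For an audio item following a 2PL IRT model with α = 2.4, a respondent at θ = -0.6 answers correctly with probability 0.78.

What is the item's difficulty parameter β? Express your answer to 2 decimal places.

-1.13

P(θ) = 1 / (1 + exp(−α(θ − β)))
logit(0.78) = ln(0.78/0.22) = 1.2657
β = θ − logit/(α) = -0.6 − 1.2657/2.4000 = -1.1274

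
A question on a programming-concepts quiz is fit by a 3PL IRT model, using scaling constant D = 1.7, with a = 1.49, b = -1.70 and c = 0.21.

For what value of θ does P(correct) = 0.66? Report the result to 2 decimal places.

P(θ) = c + (1 − c) · 1 / (1 + exp(−D·a(θ − b)))
Remove guessing floor: (0.66 − 0.21)/(1 − 0.21) = 0.5696
logit = ln(0.5696/0.4304) = 0.2803
θ = b + logit/(1.7·a) = -1.70 + 0.2803/2.5330 = -1.5893

-1.59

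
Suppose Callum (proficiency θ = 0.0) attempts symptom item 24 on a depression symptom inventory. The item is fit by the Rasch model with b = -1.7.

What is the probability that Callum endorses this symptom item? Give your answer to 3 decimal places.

0.846

P(θ) = 1 / (1 + exp(−(θ − b)))
Exponent: (0.0 − (-1.7)) = 1.7000
1/(1 + e^{-1.7000}) = 0.8455
P = 0.8455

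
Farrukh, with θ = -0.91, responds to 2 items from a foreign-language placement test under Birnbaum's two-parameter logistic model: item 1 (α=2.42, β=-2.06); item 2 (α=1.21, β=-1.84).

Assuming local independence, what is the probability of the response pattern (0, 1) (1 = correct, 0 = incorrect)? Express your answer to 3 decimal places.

0.044

P(θ) = 1 / (1 + exp(−α(θ − β)))
P_1 = 1/(1+e^{-2.7830}) = 0.9418
P_2 = 1/(1+e^{-1.1253}) = 0.7550
L = (1−P_1) × P_2 = 0.0582 × 0.7550 = 0.04398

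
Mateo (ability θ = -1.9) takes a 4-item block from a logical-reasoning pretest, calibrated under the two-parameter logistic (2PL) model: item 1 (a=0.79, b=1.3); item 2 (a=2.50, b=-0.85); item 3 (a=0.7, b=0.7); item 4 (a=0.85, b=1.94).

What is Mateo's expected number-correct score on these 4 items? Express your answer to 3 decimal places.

0.318

P(θ) = 1 / (1 + exp(−a(θ − b)))
P_1 = 1/(1+e^{2.5280}) = 0.0739
P_2 = 1/(1+e^{2.6250}) = 0.0675
P_3 = 1/(1+e^{1.8200}) = 0.1394
P_4 = 1/(1+e^{3.2640}) = 0.0368
E[score] = 0.0739 + 0.0675 + 0.1394 + 0.0368 = 0.3177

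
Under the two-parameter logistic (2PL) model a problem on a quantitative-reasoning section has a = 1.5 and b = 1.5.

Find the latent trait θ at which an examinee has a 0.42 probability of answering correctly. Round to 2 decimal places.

P(θ) = 1 / (1 + exp(−a(θ − b)))
logit = ln(0.4200/0.5800) = -0.3228
θ = b + logit/(a) = 1.5 + (-0.3228)/1.5000 = 1.2848

1.28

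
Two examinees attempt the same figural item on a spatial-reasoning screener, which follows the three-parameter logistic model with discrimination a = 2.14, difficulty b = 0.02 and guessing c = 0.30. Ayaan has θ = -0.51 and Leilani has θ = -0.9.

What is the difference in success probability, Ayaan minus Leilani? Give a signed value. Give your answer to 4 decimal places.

P(θ) = c + (1 − c) · 1 / (1 + exp(−a(θ − b)))
P(Ayaan) = 0.4704  [exponent -1.1342]
P(Leilani) = 0.3858  [exponent -1.9688]
Difference = 0.4704 − 0.3858 = 0.0846

0.0846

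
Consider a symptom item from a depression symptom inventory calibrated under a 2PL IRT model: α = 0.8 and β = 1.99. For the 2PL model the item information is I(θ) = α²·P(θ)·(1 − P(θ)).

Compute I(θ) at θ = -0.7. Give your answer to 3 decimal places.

0.060

P = 1/(1+e^{2.1520}) = 0.1041
P(1−P) = 0.1041 × 0.8959 = 0.0933
I = α² × P(1−P) = 0.8² × 0.0933 = 0.05971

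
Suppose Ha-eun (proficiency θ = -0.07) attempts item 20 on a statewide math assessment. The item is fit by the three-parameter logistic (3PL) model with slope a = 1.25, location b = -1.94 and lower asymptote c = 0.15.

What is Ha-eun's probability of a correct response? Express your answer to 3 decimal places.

P(θ) = c + (1 − c) · 1 / (1 + exp(−a(θ − b)))
Exponent: 1.25 × (-0.07 − (-1.94)) = 2.3375
1/(1 + e^{-2.3375}) = 0.9119
P = 0.15 + 0.85 × 0.9119 = 0.9251

0.925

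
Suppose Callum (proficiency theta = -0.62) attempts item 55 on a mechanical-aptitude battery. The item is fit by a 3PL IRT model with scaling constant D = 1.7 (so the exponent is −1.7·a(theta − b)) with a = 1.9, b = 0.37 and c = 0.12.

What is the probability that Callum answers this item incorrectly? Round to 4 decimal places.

P(theta) = c + (1 − c) · 1 / (1 + exp(−D·a(theta − b)))
Exponent: 1.7 × 1.9 × (-0.62 − 0.37) = -3.1977
1/(1 + e^{3.1977}) = 0.0393
P = 0.12 + 0.88 × 0.0393 = 0.1545
P(incorrect) = 1 − 0.1545 = 0.8455

0.8455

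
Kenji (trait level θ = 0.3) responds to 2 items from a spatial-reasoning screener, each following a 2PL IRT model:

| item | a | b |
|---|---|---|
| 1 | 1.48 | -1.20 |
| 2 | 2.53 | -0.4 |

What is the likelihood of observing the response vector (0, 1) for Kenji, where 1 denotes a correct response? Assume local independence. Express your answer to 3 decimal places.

P(θ) = 1 / (1 + exp(−a(θ − b)))
P_1 = 1/(1+e^{-2.2200}) = 0.9020
P_2 = 1/(1+e^{-1.7710}) = 0.8546
L = (1−P_1) × P_2 = 0.0980 × 0.8546 = 0.08372

0.084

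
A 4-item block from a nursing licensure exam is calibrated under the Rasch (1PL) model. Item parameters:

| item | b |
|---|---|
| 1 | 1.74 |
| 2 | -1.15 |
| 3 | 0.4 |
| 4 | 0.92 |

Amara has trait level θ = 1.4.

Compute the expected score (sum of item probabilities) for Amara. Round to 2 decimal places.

2.69

P(θ) = 1 / (1 + exp(−(θ − b)))
P_1 = 1/(1+e^{0.3400}) = 0.4158
P_2 = 1/(1+e^{-2.5500}) = 0.9276
P_3 = 1/(1+e^{-1.0000}) = 0.7311
P_4 = 1/(1+e^{-0.4800}) = 0.6177
E[score] = 0.4158 + 0.9276 + 0.7311 + 0.6177 = 2.6922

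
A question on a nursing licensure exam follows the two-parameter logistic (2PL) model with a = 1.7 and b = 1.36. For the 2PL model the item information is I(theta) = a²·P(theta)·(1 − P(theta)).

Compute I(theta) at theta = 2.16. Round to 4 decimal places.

0.4697

P = 1/(1+e^{-1.3600}) = 0.7958
P(1−P) = 0.7958 × 0.2042 = 0.1625
I = a² × P(1−P) = 1.7² × 0.1625 = 0.46970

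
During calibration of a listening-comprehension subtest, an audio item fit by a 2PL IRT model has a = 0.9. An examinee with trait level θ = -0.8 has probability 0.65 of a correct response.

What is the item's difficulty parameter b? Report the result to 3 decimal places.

P(θ) = 1 / (1 + exp(−a(θ − b)))
logit(0.65) = ln(0.65/0.35) = 0.6190
b = θ − logit/(a) = -0.8 − 0.6190/0.9000 = -1.4878

-1.488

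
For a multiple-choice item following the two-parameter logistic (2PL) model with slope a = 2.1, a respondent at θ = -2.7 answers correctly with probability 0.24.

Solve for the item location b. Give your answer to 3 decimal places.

-2.151

P(θ) = 1 / (1 + exp(−a(θ − b)))
logit(0.24) = ln(0.24/0.76) = -1.1527
b = θ − logit/(a) = -2.7 − (-1.1527)/2.1000 = -2.1511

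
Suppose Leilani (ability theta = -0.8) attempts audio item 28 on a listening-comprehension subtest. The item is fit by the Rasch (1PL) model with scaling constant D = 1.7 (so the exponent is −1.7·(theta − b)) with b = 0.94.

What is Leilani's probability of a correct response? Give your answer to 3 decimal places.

P(theta) = 1 / (1 + exp(−D·(theta − b)))
Exponent: 1.7 × (-0.8 − 0.94) = -2.9580
1/(1 + e^{2.9580}) = 0.0494
P = 0.0494

0.049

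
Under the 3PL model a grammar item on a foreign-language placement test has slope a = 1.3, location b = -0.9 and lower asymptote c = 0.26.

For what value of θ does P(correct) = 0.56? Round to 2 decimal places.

P(θ) = c + (1 − c) · 1 / (1 + exp(−a(θ − b)))
Remove guessing floor: (0.56 − 0.26)/(1 − 0.26) = 0.4054
logit = ln(0.4054/0.5946) = -0.3830
θ = b + logit/(a) = -0.9 + (-0.3830)/1.3000 = -1.1946

-1.19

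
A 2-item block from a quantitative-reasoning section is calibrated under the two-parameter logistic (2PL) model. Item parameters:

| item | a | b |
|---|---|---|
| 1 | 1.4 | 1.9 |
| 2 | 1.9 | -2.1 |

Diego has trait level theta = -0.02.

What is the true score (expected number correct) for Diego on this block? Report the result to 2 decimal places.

1.04

P(theta) = 1 / (1 + exp(−a(theta − b)))
P_1 = 1/(1+e^{2.6880}) = 0.0637
P_2 = 1/(1+e^{-3.9520}) = 0.9811
E[score] = 0.0637 + 0.9811 = 1.0448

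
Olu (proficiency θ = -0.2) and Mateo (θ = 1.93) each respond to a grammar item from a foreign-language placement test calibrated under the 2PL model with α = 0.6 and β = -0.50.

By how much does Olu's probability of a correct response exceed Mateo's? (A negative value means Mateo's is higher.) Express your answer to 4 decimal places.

-0.2663

P(θ) = 1 / (1 + exp(−α(θ − β)))
P(Olu) = 0.5449  [exponent 0.1800]
P(Mateo) = 0.8112  [exponent 1.4580]
Difference = 0.5449 − 0.8112 = -0.2663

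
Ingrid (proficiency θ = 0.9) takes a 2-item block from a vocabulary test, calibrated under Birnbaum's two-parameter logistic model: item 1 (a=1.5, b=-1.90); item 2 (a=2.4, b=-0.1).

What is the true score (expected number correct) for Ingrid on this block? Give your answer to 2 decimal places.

1.90

P(θ) = 1 / (1 + exp(−a(θ − b)))
P_1 = 1/(1+e^{-4.2000}) = 0.9852
P_2 = 1/(1+e^{-2.4000}) = 0.9168
E[score] = 0.9852 + 0.9168 = 1.9021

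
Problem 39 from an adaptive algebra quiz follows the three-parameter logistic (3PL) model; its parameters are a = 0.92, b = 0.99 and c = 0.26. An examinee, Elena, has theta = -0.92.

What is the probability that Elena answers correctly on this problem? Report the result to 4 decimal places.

P(theta) = c + (1 − c) · 1 / (1 + exp(−a(theta − b)))
Exponent: 0.92 × (-0.92 − 0.99) = -1.7572
1/(1 + e^{1.7572}) = 0.1471
P = 0.26 + 0.74 × 0.1471 = 0.3689

0.3689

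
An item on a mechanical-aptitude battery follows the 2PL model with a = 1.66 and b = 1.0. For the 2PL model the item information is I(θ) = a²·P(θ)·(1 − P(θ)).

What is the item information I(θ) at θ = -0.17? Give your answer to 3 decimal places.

0.302

P = 1/(1+e^{1.9422}) = 0.1254
P(1−P) = 0.1254 × 0.8746 = 0.1097
I = a² × P(1−P) = 1.66² × 0.1097 = 0.30223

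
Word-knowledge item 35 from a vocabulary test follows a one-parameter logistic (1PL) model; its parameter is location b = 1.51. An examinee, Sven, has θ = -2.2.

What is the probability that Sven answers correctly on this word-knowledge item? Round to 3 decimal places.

0.024

P(θ) = 1 / (1 + exp(−(θ − b)))
Exponent: (-2.2 − 1.51) = -3.7100
1/(1 + e^{3.7100}) = 0.0239
P = 0.0239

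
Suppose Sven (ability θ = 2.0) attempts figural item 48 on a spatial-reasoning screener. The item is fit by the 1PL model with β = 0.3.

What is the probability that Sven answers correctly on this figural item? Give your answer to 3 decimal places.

0.846

P(θ) = 1 / (1 + exp(−(θ − β)))
Exponent: (2.0 − 0.3) = 1.7000
1/(1 + e^{-1.7000}) = 0.8455
P = 0.8455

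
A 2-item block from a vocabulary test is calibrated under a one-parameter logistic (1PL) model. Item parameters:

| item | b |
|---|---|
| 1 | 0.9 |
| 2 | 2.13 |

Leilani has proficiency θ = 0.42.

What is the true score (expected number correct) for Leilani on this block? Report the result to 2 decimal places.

0.54

P(θ) = 1 / (1 + exp(−(θ − b)))
P_1 = 1/(1+e^{0.4800}) = 0.3823
P_2 = 1/(1+e^{1.7100}) = 0.1532
E[score] = 0.3823 + 0.1532 = 0.5354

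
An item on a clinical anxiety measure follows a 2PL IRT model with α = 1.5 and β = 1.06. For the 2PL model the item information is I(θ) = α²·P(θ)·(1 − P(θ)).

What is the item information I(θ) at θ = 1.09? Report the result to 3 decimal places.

P = 1/(1+e^{-0.0450}) = 0.5112
P(1−P) = 0.5112 × 0.4888 = 0.2499
I = α² × P(1−P) = 1.5² × 0.2499 = 0.56222

0.562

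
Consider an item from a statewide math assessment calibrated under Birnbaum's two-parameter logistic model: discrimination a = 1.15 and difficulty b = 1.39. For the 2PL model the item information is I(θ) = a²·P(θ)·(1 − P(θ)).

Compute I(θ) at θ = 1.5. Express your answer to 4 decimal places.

P = 1/(1+e^{-0.1265}) = 0.5316
P(1−P) = 0.5316 × 0.4684 = 0.2490
I = a² × P(1−P) = 1.15² × 0.2490 = 0.32931

0.3293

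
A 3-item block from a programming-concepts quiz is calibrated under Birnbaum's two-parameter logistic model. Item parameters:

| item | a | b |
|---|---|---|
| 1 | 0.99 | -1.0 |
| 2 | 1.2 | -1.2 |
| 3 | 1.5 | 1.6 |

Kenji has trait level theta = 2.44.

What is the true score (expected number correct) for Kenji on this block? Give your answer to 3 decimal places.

2.734

P(theta) = 1 / (1 + exp(−a(theta − b)))
P_1 = 1/(1+e^{-3.4056}) = 0.9679
P_2 = 1/(1+e^{-4.3680}) = 0.9875
P_3 = 1/(1+e^{-1.2600}) = 0.7790
E[score] = 0.9679 + 0.9875 + 0.7790 = 2.7344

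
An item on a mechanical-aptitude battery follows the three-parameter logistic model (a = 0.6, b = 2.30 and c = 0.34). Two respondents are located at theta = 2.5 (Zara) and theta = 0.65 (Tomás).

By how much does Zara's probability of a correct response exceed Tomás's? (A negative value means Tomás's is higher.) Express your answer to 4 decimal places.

P(theta) = c + (1 − c) · 1 / (1 + exp(−a(theta − b)))
P(Zara) = 0.6898  [exponent 0.1200]
P(Tomás) = 0.5188  [exponent -0.9900]
Difference = 0.6898 − 0.5188 = 0.1710

0.1710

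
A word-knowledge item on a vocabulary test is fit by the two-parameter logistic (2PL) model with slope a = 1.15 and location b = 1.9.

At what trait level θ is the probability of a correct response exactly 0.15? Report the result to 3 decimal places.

0.392

P(θ) = 1 / (1 + exp(−a(θ − b)))
logit = ln(0.1500/0.8500) = -1.7346
θ = b + logit/(a) = 1.9 + (-1.7346)/1.1500 = 0.3917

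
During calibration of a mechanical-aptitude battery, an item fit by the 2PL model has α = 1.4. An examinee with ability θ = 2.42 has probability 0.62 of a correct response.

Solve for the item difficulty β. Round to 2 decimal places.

2.07

P(θ) = 1 / (1 + exp(−α(θ − β)))
logit(0.62) = ln(0.62/0.38) = 0.4895
β = θ − logit/(α) = 2.42 − 0.4895/1.4000 = 2.0703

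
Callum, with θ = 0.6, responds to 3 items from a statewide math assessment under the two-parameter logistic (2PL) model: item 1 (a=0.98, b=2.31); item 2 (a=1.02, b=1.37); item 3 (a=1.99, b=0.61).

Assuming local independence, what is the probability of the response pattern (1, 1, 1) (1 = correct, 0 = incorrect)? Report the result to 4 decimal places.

P(θ) = 1 / (1 + exp(−a(θ − b)))
P_1 = 1/(1+e^{1.6758}) = 0.1577
P_2 = 1/(1+e^{0.7854}) = 0.3132
P_3 = 1/(1+e^{0.0199}) = 0.4950
L = P_1 × P_2 × P_3 = 0.1577 × 0.3132 × 0.4950 = 0.02444

0.0244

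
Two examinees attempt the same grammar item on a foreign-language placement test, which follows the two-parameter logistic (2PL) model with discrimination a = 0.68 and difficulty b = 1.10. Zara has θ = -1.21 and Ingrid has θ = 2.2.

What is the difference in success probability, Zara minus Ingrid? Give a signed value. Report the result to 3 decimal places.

-0.507

P(θ) = 1 / (1 + exp(−a(θ − b)))
P(Zara) = 0.1721  [exponent -1.5708]
P(Ingrid) = 0.6787  [exponent 0.7480]
Difference = 0.1721 − 0.6787 = -0.5066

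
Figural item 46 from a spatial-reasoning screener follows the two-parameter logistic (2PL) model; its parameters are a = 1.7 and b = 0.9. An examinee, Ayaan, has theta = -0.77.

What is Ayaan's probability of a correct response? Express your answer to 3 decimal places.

P(theta) = 1 / (1 + exp(−a(theta − b)))
Exponent: 1.7 × (-0.77 − 0.9) = -2.8390
1/(1 + e^{2.8390}) = 0.0553

0.055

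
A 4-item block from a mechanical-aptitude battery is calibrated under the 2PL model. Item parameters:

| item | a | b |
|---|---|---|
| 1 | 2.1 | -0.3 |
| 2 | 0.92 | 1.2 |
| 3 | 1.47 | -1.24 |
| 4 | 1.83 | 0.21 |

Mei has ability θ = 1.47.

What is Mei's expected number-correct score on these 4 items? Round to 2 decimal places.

3.43

P(θ) = 1 / (1 + exp(−a(θ − b)))
P_1 = 1/(1+e^{-3.7170}) = 0.9763
P_2 = 1/(1+e^{-0.2484}) = 0.5618
P_3 = 1/(1+e^{-3.9837}) = 0.9817
P_4 = 1/(1+e^{-2.3058}) = 0.9094
E[score] = 0.9763 + 0.5618 + 0.9817 + 0.9094 = 3.4291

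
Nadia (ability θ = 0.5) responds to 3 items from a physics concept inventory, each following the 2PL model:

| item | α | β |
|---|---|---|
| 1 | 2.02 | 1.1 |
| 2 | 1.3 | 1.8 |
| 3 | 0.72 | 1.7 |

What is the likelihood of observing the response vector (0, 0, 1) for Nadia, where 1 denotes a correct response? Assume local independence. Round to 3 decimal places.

0.193

P(θ) = 1 / (1 + exp(−α(θ − β)))
P_1 = 1/(1+e^{1.2120}) = 0.2293
P_2 = 1/(1+e^{1.6900}) = 0.1558
P_3 = 1/(1+e^{0.8640}) = 0.2965
L = (1−P_1) × (1−P_2) × P_3 = 0.7707 × 0.8442 × 0.2965 = 0.19291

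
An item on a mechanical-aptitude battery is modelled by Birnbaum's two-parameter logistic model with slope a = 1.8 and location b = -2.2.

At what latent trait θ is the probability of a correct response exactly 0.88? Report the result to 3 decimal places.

P(θ) = 1 / (1 + exp(−a(θ − b)))
logit = ln(0.8800/0.1200) = 1.9924
θ = b + logit/(a) = -2.2 + 1.9924/1.8000 = -1.0931

-1.093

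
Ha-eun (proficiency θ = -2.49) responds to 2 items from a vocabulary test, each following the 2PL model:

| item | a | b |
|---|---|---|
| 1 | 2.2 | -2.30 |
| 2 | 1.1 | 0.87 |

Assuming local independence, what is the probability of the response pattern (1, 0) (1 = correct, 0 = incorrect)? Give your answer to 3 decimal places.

0.387

P(θ) = 1 / (1 + exp(−a(θ − b)))
P_1 = 1/(1+e^{0.4180}) = 0.3970
P_2 = 1/(1+e^{3.6960}) = 0.0242
L = P_1 × (1−P_2) = 0.3970 × 0.9758 = 0.38738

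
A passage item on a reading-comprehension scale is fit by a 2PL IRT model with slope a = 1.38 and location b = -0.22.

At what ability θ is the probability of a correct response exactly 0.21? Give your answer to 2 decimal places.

P(θ) = 1 / (1 + exp(−a(θ − b)))
logit = ln(0.2100/0.7900) = -1.3249
θ = b + logit/(a) = -0.22 + (-1.3249)/1.3800 = -1.1801

-1.18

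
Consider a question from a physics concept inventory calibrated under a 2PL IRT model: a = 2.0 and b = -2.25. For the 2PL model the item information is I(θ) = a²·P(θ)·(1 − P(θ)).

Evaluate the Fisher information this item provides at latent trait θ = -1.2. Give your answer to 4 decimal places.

0.3888

P = 1/(1+e^{-2.1000}) = 0.8909
P(1−P) = 0.8909 × 0.1091 = 0.0972
I = a² × P(1−P) = 2.0² × 0.0972 = 0.38878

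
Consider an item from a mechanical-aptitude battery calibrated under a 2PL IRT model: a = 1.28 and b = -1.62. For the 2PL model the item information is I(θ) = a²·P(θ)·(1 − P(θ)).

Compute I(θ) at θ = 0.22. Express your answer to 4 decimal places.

P = 1/(1+e^{-2.3552}) = 0.9133
P(1−P) = 0.9133 × 0.0867 = 0.0791
I = a² × P(1−P) = 1.28² × 0.0791 = 0.12967

0.1297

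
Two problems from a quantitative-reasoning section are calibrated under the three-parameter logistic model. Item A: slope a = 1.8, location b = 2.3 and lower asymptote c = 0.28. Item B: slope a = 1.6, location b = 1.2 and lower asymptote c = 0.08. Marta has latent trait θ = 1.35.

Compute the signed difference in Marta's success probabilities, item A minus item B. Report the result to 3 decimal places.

P(θ) = c + (1 − c) · 1 / (1 + exp(−a(θ − b)))
P_A = 0.3903
P_B = 0.5949
P_A − P_B = -0.2047

-0.205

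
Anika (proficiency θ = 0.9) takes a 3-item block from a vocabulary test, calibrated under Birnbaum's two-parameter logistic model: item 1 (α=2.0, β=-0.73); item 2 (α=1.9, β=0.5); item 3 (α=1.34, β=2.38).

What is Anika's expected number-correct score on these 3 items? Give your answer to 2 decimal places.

P(θ) = 1 / (1 + exp(−α(θ − β)))
P_1 = 1/(1+e^{-3.2600}) = 0.9630
P_2 = 1/(1+e^{-0.7600}) = 0.6814
P_3 = 1/(1+e^{1.9832}) = 0.1210
E[score] = 0.9630 + 0.6814 + 0.1210 = 1.7654

1.77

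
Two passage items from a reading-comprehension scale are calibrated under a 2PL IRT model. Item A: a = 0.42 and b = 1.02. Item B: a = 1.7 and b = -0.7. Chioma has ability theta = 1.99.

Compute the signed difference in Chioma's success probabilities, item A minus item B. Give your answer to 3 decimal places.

-0.389

P(theta) = 1 / (1 + exp(−a(theta − b)))
P_A = 0.6005
P_B = 0.9898
P_A − P_B = -0.3893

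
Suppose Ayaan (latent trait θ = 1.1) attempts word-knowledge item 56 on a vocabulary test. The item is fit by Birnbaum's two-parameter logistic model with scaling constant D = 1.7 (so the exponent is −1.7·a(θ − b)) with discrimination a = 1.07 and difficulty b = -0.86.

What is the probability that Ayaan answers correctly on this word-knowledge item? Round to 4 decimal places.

0.9725

P(θ) = 1 / (1 + exp(−D·a(θ − b)))
Exponent: 1.7 × 1.07 × (1.1 − (-0.86)) = 3.5652
1/(1 + e^{-3.5652}) = 0.9725
P = 0.9725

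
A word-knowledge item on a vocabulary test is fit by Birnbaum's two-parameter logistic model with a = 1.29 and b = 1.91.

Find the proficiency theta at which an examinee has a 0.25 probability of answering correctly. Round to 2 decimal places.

1.06

P(theta) = 1 / (1 + exp(−a(theta − b)))
logit = ln(0.2500/0.7500) = -1.0986
theta = b + logit/(a) = 1.91 + (-1.0986)/1.2900 = 1.0584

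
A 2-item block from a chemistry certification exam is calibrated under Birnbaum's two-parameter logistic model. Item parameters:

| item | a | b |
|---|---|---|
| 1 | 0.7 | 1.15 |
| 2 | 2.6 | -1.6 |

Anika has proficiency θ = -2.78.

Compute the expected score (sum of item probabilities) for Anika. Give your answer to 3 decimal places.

P(θ) = 1 / (1 + exp(−a(θ − b)))
P_1 = 1/(1+e^{2.7510}) = 0.0600
P_2 = 1/(1+e^{3.0680}) = 0.0444
E[score] = 0.0600 + 0.0444 = 0.1045

0.104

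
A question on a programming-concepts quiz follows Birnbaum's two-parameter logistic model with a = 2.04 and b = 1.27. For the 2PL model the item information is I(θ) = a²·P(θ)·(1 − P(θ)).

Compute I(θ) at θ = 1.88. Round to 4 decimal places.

P = 1/(1+e^{-1.2444}) = 0.7763
P(1−P) = 0.7763 × 0.2237 = 0.1736
I = a² × P(1−P) = 2.04² × 0.1736 = 0.72263

0.7226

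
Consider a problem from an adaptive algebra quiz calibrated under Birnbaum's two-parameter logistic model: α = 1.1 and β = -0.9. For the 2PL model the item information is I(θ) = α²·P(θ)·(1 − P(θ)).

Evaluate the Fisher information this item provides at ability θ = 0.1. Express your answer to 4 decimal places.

P = 1/(1+e^{-1.1000}) = 0.7503
P(1−P) = 0.7503 × 0.2497 = 0.1874
I = α² × P(1−P) = 1.1² × 0.1874 = 0.22672

0.2267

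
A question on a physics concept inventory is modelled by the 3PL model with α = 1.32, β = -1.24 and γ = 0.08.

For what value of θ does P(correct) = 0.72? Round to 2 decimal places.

P(θ) = γ + (1 − γ) · 1 / (1 + exp(−α(θ − β)))
Remove guessing floor: (0.72 − 0.08)/(1 − 0.08) = 0.6957
logit = ln(0.6957/0.3043) = 0.8267
θ = β + logit/(α) = -1.24 + 0.8267/1.3200 = -0.6137

-0.61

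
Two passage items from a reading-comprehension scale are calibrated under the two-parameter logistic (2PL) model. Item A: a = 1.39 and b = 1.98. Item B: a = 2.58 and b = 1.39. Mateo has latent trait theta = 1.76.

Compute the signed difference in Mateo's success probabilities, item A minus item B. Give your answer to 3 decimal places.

-0.298

P(theta) = 1 / (1 + exp(−a(theta − b)))
P_A = 0.4241
P_B = 0.7220
P_A − P_B = -0.2979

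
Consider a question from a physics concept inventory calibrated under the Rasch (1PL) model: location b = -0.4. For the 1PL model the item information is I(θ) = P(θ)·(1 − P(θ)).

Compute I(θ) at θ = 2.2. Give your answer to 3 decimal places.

0.064

P = 1/(1+e^{-2.6000}) = 0.9309
P(1−P) = 0.9309 × 0.0691 = 0.0644
I = P(1−P) = 0.06436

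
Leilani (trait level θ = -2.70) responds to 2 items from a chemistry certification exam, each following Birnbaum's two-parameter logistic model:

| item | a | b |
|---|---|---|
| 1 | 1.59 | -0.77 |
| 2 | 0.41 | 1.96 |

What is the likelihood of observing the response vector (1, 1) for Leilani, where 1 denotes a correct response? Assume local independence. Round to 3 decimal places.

P(θ) = 1 / (1 + exp(−a(θ − b)))
P_1 = 1/(1+e^{3.0687}) = 0.0444
P_2 = 1/(1+e^{1.9106}) = 0.1289
L = P_1 × P_2 = 0.0444 × 0.1289 = 0.00573

0.006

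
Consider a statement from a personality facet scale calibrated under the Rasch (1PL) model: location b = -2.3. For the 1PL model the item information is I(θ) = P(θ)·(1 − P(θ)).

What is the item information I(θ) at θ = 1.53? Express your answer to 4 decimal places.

P = 1/(1+e^{-3.8300}) = 0.9788
P(1−P) = 0.9788 × 0.0212 = 0.0208
I = P(1−P) = 0.02080

0.0208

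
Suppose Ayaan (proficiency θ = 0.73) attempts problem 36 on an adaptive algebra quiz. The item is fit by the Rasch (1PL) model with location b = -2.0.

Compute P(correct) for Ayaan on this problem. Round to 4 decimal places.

P(θ) = 1 / (1 + exp(−(θ − b)))
Exponent: (0.73 − (-2.0)) = 2.7300
1/(1 + e^{-2.7300}) = 0.9388
P = 0.9388

0.9388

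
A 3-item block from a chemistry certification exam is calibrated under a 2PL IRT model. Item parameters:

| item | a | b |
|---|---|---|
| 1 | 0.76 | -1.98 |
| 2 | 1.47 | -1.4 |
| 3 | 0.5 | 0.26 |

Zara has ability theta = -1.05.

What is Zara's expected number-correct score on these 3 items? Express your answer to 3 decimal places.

P(theta) = 1 / (1 + exp(−a(theta − b)))
P_1 = 1/(1+e^{-0.7068}) = 0.6697
P_2 = 1/(1+e^{-0.5145}) = 0.6259
P_3 = 1/(1+e^{0.6550}) = 0.3419
E[score] = 0.6697 + 0.6259 + 0.3419 = 1.6374

1.637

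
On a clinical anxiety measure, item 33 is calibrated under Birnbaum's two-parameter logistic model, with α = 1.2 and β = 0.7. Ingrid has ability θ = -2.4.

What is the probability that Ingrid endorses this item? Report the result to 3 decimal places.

0.024

P(θ) = 1 / (1 + exp(−α(θ − β)))
Exponent: 1.2 × (-2.4 − 0.7) = -3.7200
1/(1 + e^{3.7200}) = 0.0237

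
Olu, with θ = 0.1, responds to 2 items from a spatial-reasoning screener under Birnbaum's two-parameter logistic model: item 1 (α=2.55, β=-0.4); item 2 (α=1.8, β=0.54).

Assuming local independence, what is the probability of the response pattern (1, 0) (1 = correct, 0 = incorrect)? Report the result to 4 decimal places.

0.5379

P(θ) = 1 / (1 + exp(−α(θ − β)))
P_1 = 1/(1+e^{-1.2750}) = 0.7816
P_2 = 1/(1+e^{0.7920}) = 0.3117
L = P_1 × (1−P_2) = 0.7816 × 0.6883 = 0.53794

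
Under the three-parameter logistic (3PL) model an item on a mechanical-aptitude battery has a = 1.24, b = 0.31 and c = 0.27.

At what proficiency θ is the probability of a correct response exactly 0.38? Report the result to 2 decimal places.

-1.08

P(θ) = c + (1 − c) · 1 / (1 + exp(−a(θ − b)))
Remove guessing floor: (0.38 − 0.27)/(1 − 0.27) = 0.1507
logit = ln(0.1507/0.8493) = -1.7292
θ = b + logit/(a) = 0.31 + (-1.7292)/1.2400 = -1.0845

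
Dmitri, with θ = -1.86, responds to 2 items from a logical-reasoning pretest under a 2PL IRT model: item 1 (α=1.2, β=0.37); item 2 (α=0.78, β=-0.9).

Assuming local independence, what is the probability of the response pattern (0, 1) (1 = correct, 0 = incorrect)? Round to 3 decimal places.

0.300

P(θ) = 1 / (1 + exp(−α(θ − β)))
P_1 = 1/(1+e^{2.6760}) = 0.0644
P_2 = 1/(1+e^{0.7488}) = 0.3211
L = (1−P_1) × P_2 = 0.9356 × 0.3211 = 0.30040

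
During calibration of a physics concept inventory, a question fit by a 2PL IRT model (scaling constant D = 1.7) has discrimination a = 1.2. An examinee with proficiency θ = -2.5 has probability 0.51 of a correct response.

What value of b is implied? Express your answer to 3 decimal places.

P(θ) = 1 / (1 + exp(−D·a(θ − b)))
logit(0.51) = ln(0.51/0.49) = 0.0400
b = θ − logit/(1.7·a) = -2.5 − 0.0400/2.0400 = -2.5196

-2.520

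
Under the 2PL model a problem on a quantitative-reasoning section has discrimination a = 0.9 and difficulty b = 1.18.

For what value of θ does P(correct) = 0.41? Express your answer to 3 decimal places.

P(θ) = 1 / (1 + exp(−a(θ − b)))
logit = ln(0.4100/0.5900) = -0.3640
θ = b + logit/(a) = 1.18 + (-0.3640)/0.9000 = 0.7756

0.776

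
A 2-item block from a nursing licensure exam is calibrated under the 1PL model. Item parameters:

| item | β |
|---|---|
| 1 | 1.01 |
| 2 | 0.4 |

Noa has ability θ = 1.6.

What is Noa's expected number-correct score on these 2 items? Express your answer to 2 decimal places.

P(θ) = 1 / (1 + exp(−(θ − β)))
P_1 = 1/(1+e^{-0.5900}) = 0.6434
P_2 = 1/(1+e^{-1.2000}) = 0.7685
E[score] = 0.6434 + 0.7685 = 1.4119

1.41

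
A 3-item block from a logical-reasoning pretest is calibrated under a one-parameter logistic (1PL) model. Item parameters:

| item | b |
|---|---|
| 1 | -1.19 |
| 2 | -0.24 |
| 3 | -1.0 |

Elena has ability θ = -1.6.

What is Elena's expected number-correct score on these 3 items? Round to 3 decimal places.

0.957

P(θ) = 1 / (1 + exp(−(θ − b)))
P_1 = 1/(1+e^{0.4100}) = 0.3989
P_2 = 1/(1+e^{1.3600}) = 0.2042
P_3 = 1/(1+e^{0.6000}) = 0.3543
E[score] = 0.3989 + 0.2042 + 0.3543 = 0.9575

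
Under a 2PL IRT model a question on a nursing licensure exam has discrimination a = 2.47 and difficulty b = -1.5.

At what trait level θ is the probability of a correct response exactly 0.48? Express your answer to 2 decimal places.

P(θ) = 1 / (1 + exp(−a(θ − b)))
logit = ln(0.4800/0.5200) = -0.0800
θ = b + logit/(a) = -1.5 + (-0.0800)/2.4700 = -1.5324

-1.53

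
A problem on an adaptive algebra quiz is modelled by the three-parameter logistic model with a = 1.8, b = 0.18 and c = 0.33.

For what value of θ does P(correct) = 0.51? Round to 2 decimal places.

-0.38

P(θ) = c + (1 − c) · 1 / (1 + exp(−a(θ − b)))
Remove guessing floor: (0.51 − 0.33)/(1 − 0.33) = 0.2687
logit = ln(0.2687/0.7313) = -1.0014
θ = b + logit/(a) = 0.18 + (-1.0014)/1.8000 = -0.3764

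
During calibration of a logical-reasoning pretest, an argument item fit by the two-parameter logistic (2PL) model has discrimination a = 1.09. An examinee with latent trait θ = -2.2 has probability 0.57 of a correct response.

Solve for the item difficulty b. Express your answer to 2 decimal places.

-2.46

P(θ) = 1 / (1 + exp(−a(θ − b)))
logit(0.57) = ln(0.57/0.43) = 0.2819
b = θ − logit/(a) = -2.2 − 0.2819/1.0900 = -2.4586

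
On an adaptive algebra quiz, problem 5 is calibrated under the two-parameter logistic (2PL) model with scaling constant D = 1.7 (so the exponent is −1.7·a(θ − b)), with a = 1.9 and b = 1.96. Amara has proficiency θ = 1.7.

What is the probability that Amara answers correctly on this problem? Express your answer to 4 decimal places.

P(θ) = 1 / (1 + exp(−D·a(θ − b)))
Exponent: 1.7 × 1.9 × (1.7 − 1.96) = -0.8398
1/(1 + e^{0.8398}) = 0.3016
P = 0.3016

0.3016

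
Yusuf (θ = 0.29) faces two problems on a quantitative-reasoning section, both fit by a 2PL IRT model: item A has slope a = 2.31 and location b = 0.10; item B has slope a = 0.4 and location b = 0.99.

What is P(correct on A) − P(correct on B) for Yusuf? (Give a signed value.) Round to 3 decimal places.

0.178

P(θ) = 1 / (1 + exp(−a(θ − b)))
P_A = 0.6080
P_B = 0.4305
P_A − P_B = 0.1775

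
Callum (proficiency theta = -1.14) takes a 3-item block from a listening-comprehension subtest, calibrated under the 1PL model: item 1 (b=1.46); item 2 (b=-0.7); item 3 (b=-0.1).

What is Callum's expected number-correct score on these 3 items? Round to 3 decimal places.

P(theta) = 1 / (1 + exp(−(theta − b)))
P_1 = 1/(1+e^{2.6000}) = 0.0691
P_2 = 1/(1+e^{0.4400}) = 0.3917
P_3 = 1/(1+e^{1.0400}) = 0.2611
E[score] = 0.0691 + 0.3917 + 0.2611 = 0.7220

0.722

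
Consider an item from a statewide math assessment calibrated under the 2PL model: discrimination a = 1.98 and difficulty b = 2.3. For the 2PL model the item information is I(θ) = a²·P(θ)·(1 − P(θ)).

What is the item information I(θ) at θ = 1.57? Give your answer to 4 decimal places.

0.6051

P = 1/(1+e^{1.4454}) = 0.1907
P(1−P) = 0.1907 × 0.8093 = 0.1543
I = a² × P(1−P) = 1.98² × 0.1543 = 0.60507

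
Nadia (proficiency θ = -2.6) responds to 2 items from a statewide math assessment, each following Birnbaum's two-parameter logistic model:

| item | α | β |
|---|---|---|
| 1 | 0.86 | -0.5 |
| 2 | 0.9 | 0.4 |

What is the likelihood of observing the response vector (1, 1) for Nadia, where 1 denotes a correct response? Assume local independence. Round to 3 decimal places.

P(θ) = 1 / (1 + exp(−α(θ − β)))
P_1 = 1/(1+e^{1.8060}) = 0.1411
P_2 = 1/(1+e^{2.7000}) = 0.0630
L = P_1 × P_2 = 0.1411 × 0.0630 = 0.00889

0.009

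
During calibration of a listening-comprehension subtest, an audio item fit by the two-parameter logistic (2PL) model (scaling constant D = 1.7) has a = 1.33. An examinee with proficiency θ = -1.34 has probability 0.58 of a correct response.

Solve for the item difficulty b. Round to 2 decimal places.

-1.48

P(θ) = 1 / (1 + exp(−D·a(θ − b)))
logit(0.58) = ln(0.58/0.42) = 0.3228
b = θ − logit/(1.7·a) = -1.34 − 0.3228/2.2610 = -1.4828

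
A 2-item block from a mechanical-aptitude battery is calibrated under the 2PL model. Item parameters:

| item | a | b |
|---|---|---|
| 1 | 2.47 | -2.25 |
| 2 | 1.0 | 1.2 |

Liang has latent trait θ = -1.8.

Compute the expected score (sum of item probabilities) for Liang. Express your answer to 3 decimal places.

P(θ) = 1 / (1 + exp(−a(θ − b)))
P_1 = 1/(1+e^{-1.1115}) = 0.7524
P_2 = 1/(1+e^{3.0000}) = 0.0474
E[score] = 0.7524 + 0.0474 = 0.7998

0.800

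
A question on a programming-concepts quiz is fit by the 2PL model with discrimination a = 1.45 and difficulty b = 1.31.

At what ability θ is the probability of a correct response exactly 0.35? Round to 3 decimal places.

0.883

P(θ) = 1 / (1 + exp(−a(θ − b)))
logit = ln(0.3500/0.6500) = -0.6190
θ = b + logit/(a) = 1.31 + (-0.6190)/1.4500 = 0.8831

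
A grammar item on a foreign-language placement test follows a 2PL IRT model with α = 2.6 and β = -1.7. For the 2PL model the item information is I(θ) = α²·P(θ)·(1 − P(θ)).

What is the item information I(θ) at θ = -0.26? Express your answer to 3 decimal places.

P = 1/(1+e^{-3.7440}) = 0.9769
P(1−P) = 0.9769 × 0.0231 = 0.0226
I = α² × P(1−P) = 2.6² × 0.0226 = 0.15263

0.153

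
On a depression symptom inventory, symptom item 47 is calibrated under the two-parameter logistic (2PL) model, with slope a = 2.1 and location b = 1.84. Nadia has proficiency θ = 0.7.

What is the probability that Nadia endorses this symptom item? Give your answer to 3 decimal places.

P(θ) = 1 / (1 + exp(−a(θ − b)))
Exponent: 2.1 × (0.7 − 1.84) = -2.3940
1/(1 + e^{2.3940}) = 0.0836

0.084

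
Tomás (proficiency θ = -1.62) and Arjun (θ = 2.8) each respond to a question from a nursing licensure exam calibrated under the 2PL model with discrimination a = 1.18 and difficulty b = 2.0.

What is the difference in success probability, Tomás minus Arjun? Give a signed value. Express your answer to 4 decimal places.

-0.7061

P(θ) = 1 / (1 + exp(−a(θ − b)))
P(Tomás) = 0.0138  [exponent -4.2716]
P(Arjun) = 0.7199  [exponent 0.9440]
Difference = 0.0138 − 0.7199 = -0.7061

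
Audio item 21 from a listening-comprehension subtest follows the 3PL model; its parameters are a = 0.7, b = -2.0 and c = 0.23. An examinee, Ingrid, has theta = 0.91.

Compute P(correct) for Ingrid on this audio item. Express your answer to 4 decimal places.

0.9112

P(theta) = c + (1 − c) · 1 / (1 + exp(−a(theta − b)))
Exponent: 0.7 × (0.91 − (-2.0)) = 2.0370
1/(1 + e^{-2.0370}) = 0.8846
P = 0.23 + 0.77 × 0.8846 = 0.9112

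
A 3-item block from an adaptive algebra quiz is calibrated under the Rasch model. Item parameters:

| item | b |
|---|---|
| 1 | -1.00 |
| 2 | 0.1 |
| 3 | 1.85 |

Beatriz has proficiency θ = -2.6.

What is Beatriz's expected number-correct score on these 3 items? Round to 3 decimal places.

P(θ) = 1 / (1 + exp(−(θ − b)))
P_1 = 1/(1+e^{1.6000}) = 0.1680
P_2 = 1/(1+e^{2.7000}) = 0.0630
P_3 = 1/(1+e^{4.4500}) = 0.0115
E[score] = 0.1680 + 0.0630 + 0.0115 = 0.2425

0.242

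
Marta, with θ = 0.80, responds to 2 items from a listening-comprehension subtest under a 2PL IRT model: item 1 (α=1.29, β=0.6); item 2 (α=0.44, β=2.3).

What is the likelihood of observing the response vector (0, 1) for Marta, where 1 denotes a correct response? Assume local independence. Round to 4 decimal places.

0.1485

P(θ) = 1 / (1 + exp(−α(θ − β)))
P_1 = 1/(1+e^{-0.2580}) = 0.5641
P_2 = 1/(1+e^{0.6600}) = 0.3407
L = (1−P_1) × P_2 = 0.4359 × 0.3407 = 0.14851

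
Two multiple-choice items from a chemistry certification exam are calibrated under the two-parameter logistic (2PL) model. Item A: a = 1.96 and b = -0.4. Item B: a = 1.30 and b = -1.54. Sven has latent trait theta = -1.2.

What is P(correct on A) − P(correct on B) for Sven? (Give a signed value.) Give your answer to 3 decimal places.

P(theta) = 1 / (1 + exp(−a(theta − b)))
P_A = 0.1725
P_B = 0.6087
P_A − P_B = -0.4362

-0.436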